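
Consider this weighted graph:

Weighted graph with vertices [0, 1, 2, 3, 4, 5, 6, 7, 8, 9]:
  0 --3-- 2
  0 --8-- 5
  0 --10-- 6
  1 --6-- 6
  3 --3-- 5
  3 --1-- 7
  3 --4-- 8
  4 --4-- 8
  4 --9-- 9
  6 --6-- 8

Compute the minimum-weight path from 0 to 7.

Using Dijkstra's algorithm from vertex 0:
Shortest path: 0 -> 5 -> 3 -> 7
Total weight: 8 + 3 + 1 = 12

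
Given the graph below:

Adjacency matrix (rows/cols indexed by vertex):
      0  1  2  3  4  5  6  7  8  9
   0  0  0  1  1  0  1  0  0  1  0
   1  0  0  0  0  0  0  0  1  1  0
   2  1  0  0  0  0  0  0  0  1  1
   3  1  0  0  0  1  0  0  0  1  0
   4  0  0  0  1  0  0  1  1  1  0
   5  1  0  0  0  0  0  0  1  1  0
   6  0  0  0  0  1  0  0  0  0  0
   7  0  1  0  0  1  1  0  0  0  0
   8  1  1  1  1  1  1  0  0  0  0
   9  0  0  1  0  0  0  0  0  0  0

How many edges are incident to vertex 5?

Vertex 5 has neighbors [0, 7, 8], so deg(5) = 3.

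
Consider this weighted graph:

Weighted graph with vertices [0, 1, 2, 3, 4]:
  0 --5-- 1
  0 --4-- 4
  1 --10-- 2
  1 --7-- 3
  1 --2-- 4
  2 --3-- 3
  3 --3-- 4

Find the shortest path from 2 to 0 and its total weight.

Using Dijkstra's algorithm from vertex 2:
Shortest path: 2 -> 3 -> 4 -> 0
Total weight: 3 + 3 + 4 = 10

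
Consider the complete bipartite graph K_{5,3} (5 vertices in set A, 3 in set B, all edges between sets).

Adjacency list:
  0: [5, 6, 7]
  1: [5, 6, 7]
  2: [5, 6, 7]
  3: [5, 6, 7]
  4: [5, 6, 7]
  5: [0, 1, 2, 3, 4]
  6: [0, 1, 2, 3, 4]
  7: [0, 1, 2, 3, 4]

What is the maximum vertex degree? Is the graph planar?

Set-A vertices have degree 3; set-B vertices have degree 5. Maximum degree = max(5,3) = 5.
K_{5,3} contains K_{3,3} as a subgraph (since both sides have >= 3 vertices); by Kuratowski's theorem it is not planar.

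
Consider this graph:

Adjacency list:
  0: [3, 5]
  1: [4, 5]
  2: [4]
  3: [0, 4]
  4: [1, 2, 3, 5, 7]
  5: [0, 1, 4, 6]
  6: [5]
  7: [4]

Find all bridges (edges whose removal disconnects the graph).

A bridge is an edge whose removal increases the number of connected components.
Bridges found: (2,4), (4,7), (5,6)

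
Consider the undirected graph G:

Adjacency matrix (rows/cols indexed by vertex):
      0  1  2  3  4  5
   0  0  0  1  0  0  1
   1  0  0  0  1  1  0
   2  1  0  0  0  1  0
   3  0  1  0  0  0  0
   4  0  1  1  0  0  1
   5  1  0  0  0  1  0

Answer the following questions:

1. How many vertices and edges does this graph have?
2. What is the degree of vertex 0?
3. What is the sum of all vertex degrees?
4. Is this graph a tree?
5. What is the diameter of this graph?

Count: 6 vertices, 6 edges.
Vertex 0 has neighbors [2, 5], degree = 2.
Handshaking lemma: 2 * 6 = 12.
A tree on 6 vertices has 5 edges. This graph has 6 edges (1 extra). Not a tree.
Diameter (longest shortest path) = 4.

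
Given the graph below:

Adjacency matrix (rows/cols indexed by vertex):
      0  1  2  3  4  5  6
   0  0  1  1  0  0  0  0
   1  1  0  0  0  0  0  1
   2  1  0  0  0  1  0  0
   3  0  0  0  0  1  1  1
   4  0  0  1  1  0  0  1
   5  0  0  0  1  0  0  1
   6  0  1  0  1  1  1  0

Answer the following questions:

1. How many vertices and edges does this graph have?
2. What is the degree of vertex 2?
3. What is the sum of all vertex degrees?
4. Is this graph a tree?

Count: 7 vertices, 9 edges.
Vertex 2 has neighbors [0, 4], degree = 2.
Handshaking lemma: 2 * 9 = 18.
A tree on 7 vertices has 6 edges. This graph has 9 edges (3 extra). Not a tree.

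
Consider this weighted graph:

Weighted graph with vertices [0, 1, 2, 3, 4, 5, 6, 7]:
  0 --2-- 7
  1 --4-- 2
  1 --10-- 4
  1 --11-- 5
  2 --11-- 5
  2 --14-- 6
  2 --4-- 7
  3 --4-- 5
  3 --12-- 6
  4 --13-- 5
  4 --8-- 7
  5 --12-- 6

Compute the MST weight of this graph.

Applying Kruskal's algorithm (sort edges by weight, add if no cycle):
  Add (0,7) w=2
  Add (1,2) w=4
  Add (2,7) w=4
  Add (3,5) w=4
  Add (4,7) w=8
  Skip (1,4) w=10 (creates cycle)
  Add (1,5) w=11
  Skip (2,5) w=11 (creates cycle)
  Add (3,6) w=12
  Skip (5,6) w=12 (creates cycle)
  Skip (4,5) w=13 (creates cycle)
  Skip (2,6) w=14 (creates cycle)
MST weight = 45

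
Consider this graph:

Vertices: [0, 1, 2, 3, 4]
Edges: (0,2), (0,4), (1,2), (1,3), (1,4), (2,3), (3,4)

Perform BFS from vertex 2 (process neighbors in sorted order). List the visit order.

BFS from vertex 2 (neighbors processed in ascending order):
Visit order: 2, 0, 1, 3, 4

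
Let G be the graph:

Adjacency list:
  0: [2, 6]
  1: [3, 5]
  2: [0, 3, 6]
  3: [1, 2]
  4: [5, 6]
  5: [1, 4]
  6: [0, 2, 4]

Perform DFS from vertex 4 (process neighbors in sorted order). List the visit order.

DFS from vertex 4 (neighbors processed in ascending order):
Visit order: 4, 5, 1, 3, 2, 0, 6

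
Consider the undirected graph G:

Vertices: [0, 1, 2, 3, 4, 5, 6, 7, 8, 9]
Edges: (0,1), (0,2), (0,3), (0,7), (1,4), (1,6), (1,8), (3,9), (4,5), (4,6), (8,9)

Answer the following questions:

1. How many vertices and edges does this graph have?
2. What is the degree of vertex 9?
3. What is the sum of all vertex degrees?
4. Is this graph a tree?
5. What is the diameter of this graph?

Count: 10 vertices, 11 edges.
Vertex 9 has neighbors [3, 8], degree = 2.
Handshaking lemma: 2 * 11 = 22.
A tree on 10 vertices has 9 edges. This graph has 11 edges (2 extra). Not a tree.
Diameter (longest shortest path) = 4.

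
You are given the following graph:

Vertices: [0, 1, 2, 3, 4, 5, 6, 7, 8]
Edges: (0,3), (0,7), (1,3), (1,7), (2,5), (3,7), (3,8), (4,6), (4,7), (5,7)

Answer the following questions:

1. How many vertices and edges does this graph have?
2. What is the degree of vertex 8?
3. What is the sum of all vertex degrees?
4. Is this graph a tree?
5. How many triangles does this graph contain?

Count: 9 vertices, 10 edges.
Vertex 8 has neighbors [3], degree = 1.
Handshaking lemma: 2 * 10 = 20.
A tree on 9 vertices has 8 edges. This graph has 10 edges (2 extra). Not a tree.
Number of triangles = 2.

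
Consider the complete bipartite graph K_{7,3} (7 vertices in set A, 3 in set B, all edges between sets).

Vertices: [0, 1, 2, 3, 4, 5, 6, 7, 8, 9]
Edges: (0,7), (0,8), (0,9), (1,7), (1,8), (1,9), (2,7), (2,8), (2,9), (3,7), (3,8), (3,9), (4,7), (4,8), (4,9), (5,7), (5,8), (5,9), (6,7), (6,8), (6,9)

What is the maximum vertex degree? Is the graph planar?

Set-A vertices have degree 3; set-B vertices have degree 7. Maximum degree = max(7,3) = 7.
K_{7,3} contains K_{3,3} as a subgraph (since both sides have >= 3 vertices); by Kuratowski's theorem it is not planar.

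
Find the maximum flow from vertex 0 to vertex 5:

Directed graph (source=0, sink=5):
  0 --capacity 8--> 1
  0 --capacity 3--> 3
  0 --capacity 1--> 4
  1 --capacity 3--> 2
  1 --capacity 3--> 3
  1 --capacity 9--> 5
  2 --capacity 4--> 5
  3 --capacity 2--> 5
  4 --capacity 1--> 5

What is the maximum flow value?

Computing max flow:
  Flow on (0->1): 8/8
  Flow on (0->3): 2/3
  Flow on (0->4): 1/1
  Flow on (1->5): 8/9
  Flow on (3->5): 2/2
  Flow on (4->5): 1/1
Maximum flow = 11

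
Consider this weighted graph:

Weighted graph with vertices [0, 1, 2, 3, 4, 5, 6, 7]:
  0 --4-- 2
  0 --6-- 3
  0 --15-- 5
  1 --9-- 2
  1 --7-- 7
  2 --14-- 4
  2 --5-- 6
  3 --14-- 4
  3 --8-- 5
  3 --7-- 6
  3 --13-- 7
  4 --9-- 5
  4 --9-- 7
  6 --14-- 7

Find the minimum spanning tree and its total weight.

Applying Kruskal's algorithm (sort edges by weight, add if no cycle):
  Add (0,2) w=4
  Add (2,6) w=5
  Add (0,3) w=6
  Add (1,7) w=7
  Skip (3,6) w=7 (creates cycle)
  Add (3,5) w=8
  Add (1,2) w=9
  Add (4,5) w=9
  Skip (4,7) w=9 (creates cycle)
  Skip (3,7) w=13 (creates cycle)
  Skip (2,4) w=14 (creates cycle)
  Skip (3,4) w=14 (creates cycle)
  Skip (6,7) w=14 (creates cycle)
  Skip (0,5) w=15 (creates cycle)
MST weight = 48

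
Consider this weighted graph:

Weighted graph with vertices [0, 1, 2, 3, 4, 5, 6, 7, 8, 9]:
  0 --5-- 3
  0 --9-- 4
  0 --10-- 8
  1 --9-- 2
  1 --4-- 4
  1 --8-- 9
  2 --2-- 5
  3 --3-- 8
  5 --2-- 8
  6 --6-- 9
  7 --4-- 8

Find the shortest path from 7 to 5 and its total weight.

Using Dijkstra's algorithm from vertex 7:
Shortest path: 7 -> 8 -> 5
Total weight: 4 + 2 = 6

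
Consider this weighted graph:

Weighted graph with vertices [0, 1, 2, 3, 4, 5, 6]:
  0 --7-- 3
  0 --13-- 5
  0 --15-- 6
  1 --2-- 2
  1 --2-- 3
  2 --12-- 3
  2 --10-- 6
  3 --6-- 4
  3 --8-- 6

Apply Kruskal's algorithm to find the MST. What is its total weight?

Applying Kruskal's algorithm (sort edges by weight, add if no cycle):
  Add (1,2) w=2
  Add (1,3) w=2
  Add (3,4) w=6
  Add (0,3) w=7
  Add (3,6) w=8
  Skip (2,6) w=10 (creates cycle)
  Skip (2,3) w=12 (creates cycle)
  Add (0,5) w=13
  Skip (0,6) w=15 (creates cycle)
MST weight = 38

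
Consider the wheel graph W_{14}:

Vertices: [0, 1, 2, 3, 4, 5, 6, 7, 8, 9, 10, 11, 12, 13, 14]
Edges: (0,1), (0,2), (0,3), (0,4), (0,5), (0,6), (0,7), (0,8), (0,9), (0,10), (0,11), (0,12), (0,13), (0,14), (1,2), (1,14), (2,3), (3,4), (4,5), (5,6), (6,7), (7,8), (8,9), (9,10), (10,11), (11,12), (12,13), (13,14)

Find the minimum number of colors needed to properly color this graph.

W_{14} = C_{14} plus a hub adjacent to every cycle vertex.
The outer cycle needs 2 colors (even cycle); the hub is adjacent to all of them so needs a fresh color.
Chromatic number = 2 + 1 = 3.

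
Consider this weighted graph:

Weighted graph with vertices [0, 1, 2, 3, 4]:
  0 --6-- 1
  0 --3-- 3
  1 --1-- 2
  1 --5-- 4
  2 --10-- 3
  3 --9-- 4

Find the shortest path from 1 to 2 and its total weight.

Using Dijkstra's algorithm from vertex 1:
Shortest path: 1 -> 2
Total weight: 1 = 1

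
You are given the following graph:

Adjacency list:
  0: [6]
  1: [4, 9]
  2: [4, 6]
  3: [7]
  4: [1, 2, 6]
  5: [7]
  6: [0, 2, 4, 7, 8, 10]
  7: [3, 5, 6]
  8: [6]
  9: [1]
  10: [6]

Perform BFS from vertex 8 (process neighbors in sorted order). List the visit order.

BFS from vertex 8 (neighbors processed in ascending order):
Visit order: 8, 6, 0, 2, 4, 7, 10, 1, 3, 5, 9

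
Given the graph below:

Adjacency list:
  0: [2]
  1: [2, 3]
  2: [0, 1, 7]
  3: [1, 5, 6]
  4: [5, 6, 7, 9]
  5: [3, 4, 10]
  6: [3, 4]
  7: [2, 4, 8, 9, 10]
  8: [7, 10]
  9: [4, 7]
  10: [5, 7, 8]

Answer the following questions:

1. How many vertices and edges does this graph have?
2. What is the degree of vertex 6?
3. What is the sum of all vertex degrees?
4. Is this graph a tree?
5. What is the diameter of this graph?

Count: 11 vertices, 15 edges.
Vertex 6 has neighbors [3, 4], degree = 2.
Handshaking lemma: 2 * 15 = 30.
A tree on 11 vertices has 10 edges. This graph has 15 edges (5 extra). Not a tree.
Diameter (longest shortest path) = 4.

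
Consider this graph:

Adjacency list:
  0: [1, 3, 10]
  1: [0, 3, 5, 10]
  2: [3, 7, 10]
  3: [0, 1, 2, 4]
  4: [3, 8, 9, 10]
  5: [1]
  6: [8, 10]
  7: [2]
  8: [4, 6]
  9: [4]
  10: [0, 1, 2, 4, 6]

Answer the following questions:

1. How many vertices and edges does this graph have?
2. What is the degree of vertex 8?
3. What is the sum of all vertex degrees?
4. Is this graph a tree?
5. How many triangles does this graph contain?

Count: 11 vertices, 15 edges.
Vertex 8 has neighbors [4, 6], degree = 2.
Handshaking lemma: 2 * 15 = 30.
A tree on 11 vertices has 10 edges. This graph has 15 edges (5 extra). Not a tree.
Number of triangles = 2.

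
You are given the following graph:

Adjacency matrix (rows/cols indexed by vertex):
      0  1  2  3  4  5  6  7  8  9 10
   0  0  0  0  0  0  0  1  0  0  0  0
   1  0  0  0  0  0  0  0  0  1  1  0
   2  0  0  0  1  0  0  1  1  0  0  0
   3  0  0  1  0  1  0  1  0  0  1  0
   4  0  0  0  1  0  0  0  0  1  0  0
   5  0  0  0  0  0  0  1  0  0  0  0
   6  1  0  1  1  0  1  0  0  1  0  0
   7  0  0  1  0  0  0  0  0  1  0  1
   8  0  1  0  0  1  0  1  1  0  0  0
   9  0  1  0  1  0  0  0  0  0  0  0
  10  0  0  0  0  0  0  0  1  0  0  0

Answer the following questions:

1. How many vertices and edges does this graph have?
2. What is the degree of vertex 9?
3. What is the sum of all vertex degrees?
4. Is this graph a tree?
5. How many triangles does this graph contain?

Count: 11 vertices, 14 edges.
Vertex 9 has neighbors [1, 3], degree = 2.
Handshaking lemma: 2 * 14 = 28.
A tree on 11 vertices has 10 edges. This graph has 14 edges (4 extra). Not a tree.
Number of triangles = 1.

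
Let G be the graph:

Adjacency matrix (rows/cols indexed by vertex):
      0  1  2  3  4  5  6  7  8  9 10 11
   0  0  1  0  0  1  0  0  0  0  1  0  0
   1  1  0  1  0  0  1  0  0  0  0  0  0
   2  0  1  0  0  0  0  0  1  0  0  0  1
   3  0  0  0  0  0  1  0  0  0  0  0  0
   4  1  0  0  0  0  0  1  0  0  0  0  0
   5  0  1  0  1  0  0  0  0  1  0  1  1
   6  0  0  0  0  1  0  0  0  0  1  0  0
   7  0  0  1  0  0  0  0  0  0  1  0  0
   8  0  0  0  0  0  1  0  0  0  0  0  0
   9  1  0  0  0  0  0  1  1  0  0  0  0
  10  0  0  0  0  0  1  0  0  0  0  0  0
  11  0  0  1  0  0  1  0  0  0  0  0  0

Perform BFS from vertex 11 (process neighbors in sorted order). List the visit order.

BFS from vertex 11 (neighbors processed in ascending order):
Visit order: 11, 2, 5, 1, 7, 3, 8, 10, 0, 9, 4, 6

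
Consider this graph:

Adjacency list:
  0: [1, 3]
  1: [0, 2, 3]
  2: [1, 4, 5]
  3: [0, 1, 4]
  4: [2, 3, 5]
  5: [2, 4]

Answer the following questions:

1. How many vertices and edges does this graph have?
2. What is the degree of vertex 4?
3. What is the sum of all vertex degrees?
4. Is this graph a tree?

Count: 6 vertices, 8 edges.
Vertex 4 has neighbors [2, 3, 5], degree = 3.
Handshaking lemma: 2 * 8 = 16.
A tree on 6 vertices has 5 edges. This graph has 8 edges (3 extra). Not a tree.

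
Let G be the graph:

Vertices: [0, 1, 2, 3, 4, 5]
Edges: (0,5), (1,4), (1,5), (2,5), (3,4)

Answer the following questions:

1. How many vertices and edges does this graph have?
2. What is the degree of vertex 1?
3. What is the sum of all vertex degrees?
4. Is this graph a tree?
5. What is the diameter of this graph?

Count: 6 vertices, 5 edges.
Vertex 1 has neighbors [4, 5], degree = 2.
Handshaking lemma: 2 * 5 = 10.
A graph is a tree iff it is connected and has exactly n-1 edges. This graph is connected (all 6 vertices in one component) and has 6-1 = 5 edges. It is a tree.
Diameter (longest shortest path) = 4.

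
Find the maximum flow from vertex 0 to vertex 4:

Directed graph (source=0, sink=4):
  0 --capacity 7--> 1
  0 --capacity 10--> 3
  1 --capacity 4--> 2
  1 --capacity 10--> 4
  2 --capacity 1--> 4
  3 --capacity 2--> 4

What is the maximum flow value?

Computing max flow:
  Flow on (0->1): 7/7
  Flow on (0->3): 2/10
  Flow on (1->4): 7/10
  Flow on (3->4): 2/2
Maximum flow = 9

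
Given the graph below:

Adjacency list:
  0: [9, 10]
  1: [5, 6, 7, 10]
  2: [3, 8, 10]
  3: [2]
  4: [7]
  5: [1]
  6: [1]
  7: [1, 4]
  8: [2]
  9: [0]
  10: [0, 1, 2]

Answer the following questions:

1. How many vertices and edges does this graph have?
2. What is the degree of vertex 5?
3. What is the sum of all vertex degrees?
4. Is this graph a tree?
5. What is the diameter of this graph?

Count: 11 vertices, 10 edges.
Vertex 5 has neighbors [1], degree = 1.
Handshaking lemma: 2 * 10 = 20.
A graph is a tree iff it is connected and has exactly n-1 edges. This graph is connected (all 11 vertices in one component) and has 11-1 = 10 edges. It is a tree.
Diameter (longest shortest path) = 5.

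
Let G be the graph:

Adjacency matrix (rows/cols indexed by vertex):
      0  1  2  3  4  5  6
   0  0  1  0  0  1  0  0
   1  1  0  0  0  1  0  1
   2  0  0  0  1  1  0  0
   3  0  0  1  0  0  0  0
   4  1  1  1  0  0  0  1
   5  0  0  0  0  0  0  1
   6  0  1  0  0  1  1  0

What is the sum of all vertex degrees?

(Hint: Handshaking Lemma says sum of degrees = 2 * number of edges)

Count edges: 8 edges.
By Handshaking Lemma: sum of degrees = 2 * 8 = 16.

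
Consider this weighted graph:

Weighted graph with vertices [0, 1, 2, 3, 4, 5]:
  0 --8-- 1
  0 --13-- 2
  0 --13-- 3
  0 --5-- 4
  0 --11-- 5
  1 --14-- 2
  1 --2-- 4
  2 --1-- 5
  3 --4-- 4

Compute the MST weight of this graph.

Applying Kruskal's algorithm (sort edges by weight, add if no cycle):
  Add (2,5) w=1
  Add (1,4) w=2
  Add (3,4) w=4
  Add (0,4) w=5
  Skip (0,1) w=8 (creates cycle)
  Add (0,5) w=11
  Skip (0,2) w=13 (creates cycle)
  Skip (0,3) w=13 (creates cycle)
  Skip (1,2) w=14 (creates cycle)
MST weight = 23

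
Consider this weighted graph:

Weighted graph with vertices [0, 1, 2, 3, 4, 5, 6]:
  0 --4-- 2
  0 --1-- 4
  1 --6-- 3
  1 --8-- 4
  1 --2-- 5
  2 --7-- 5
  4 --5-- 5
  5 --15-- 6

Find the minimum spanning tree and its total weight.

Applying Kruskal's algorithm (sort edges by weight, add if no cycle):
  Add (0,4) w=1
  Add (1,5) w=2
  Add (0,2) w=4
  Add (4,5) w=5
  Add (1,3) w=6
  Skip (2,5) w=7 (creates cycle)
  Skip (1,4) w=8 (creates cycle)
  Add (5,6) w=15
MST weight = 33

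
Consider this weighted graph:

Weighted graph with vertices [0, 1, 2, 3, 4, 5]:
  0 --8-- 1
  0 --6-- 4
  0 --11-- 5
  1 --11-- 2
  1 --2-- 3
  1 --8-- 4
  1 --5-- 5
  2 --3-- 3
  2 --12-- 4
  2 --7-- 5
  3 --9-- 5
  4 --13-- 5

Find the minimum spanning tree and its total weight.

Applying Kruskal's algorithm (sort edges by weight, add if no cycle):
  Add (1,3) w=2
  Add (2,3) w=3
  Add (1,5) w=5
  Add (0,4) w=6
  Skip (2,5) w=7 (creates cycle)
  Add (0,1) w=8
  Skip (1,4) w=8 (creates cycle)
  Skip (3,5) w=9 (creates cycle)
  Skip (0,5) w=11 (creates cycle)
  Skip (1,2) w=11 (creates cycle)
  Skip (2,4) w=12 (creates cycle)
  Skip (4,5) w=13 (creates cycle)
MST weight = 24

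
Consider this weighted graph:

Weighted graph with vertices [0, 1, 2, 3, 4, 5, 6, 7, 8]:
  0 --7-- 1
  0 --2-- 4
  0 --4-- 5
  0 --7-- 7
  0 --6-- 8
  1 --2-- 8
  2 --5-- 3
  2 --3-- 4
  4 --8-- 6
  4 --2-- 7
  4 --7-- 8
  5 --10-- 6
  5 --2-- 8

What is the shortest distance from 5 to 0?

Using Dijkstra's algorithm from vertex 5:
Shortest path: 5 -> 0
Total weight: 4 = 4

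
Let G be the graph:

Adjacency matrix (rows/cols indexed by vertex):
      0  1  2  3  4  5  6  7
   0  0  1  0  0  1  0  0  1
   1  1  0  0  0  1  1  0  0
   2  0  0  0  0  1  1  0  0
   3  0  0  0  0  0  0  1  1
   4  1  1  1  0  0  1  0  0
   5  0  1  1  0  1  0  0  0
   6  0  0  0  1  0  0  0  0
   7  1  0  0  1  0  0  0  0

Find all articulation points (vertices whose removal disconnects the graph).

An articulation point is a vertex whose removal disconnects the graph.
Articulation points: [0, 3, 7]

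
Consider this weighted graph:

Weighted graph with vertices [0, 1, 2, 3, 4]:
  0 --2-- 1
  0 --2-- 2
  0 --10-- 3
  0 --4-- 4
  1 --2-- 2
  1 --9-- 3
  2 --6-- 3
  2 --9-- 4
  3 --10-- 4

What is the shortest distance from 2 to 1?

Using Dijkstra's algorithm from vertex 2:
Shortest path: 2 -> 1
Total weight: 2 = 2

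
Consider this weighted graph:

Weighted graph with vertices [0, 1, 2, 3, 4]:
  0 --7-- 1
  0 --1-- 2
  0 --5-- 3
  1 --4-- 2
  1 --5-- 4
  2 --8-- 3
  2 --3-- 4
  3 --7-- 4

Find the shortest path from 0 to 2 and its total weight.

Using Dijkstra's algorithm from vertex 0:
Shortest path: 0 -> 2
Total weight: 1 = 1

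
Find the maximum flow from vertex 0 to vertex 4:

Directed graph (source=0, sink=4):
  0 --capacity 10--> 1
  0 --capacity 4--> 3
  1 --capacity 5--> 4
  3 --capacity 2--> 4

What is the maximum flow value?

Computing max flow:
  Flow on (0->1): 5/10
  Flow on (0->3): 2/4
  Flow on (1->4): 5/5
  Flow on (3->4): 2/2
Maximum flow = 7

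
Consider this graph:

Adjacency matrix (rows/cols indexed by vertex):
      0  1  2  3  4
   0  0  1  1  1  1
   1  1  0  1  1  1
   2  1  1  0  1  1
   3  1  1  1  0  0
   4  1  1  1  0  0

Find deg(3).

Vertex 3 has neighbors [0, 1, 2], so deg(3) = 3.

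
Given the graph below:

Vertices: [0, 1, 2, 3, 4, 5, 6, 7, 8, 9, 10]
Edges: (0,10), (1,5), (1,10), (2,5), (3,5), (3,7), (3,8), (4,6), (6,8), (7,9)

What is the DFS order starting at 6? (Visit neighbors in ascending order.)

DFS from vertex 6 (neighbors processed in ascending order):
Visit order: 6, 4, 8, 3, 5, 1, 10, 0, 2, 7, 9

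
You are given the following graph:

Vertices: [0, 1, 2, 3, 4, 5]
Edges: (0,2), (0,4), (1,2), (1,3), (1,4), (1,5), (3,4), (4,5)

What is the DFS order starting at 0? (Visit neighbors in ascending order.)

DFS from vertex 0 (neighbors processed in ascending order):
Visit order: 0, 2, 1, 3, 4, 5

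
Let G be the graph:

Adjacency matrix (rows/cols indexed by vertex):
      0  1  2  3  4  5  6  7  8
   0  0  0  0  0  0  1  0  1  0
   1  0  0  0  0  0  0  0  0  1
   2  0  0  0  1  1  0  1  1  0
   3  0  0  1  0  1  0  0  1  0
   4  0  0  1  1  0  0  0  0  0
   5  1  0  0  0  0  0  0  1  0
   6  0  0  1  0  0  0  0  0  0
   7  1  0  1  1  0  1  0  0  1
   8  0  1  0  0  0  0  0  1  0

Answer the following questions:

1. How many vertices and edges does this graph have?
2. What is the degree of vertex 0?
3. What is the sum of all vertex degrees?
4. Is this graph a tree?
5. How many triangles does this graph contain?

Count: 9 vertices, 11 edges.
Vertex 0 has neighbors [5, 7], degree = 2.
Handshaking lemma: 2 * 11 = 22.
A tree on 9 vertices has 8 edges. This graph has 11 edges (3 extra). Not a tree.
Number of triangles = 3.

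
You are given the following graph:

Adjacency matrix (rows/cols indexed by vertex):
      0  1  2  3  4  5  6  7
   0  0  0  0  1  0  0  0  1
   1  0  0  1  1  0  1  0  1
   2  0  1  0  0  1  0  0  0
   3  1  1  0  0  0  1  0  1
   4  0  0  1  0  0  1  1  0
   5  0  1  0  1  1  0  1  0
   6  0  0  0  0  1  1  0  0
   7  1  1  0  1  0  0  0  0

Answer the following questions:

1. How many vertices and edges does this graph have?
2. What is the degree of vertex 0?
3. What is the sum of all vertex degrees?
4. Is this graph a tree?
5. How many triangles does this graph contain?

Count: 8 vertices, 12 edges.
Vertex 0 has neighbors [3, 7], degree = 2.
Handshaking lemma: 2 * 12 = 24.
A tree on 8 vertices has 7 edges. This graph has 12 edges (5 extra). Not a tree.
Number of triangles = 4.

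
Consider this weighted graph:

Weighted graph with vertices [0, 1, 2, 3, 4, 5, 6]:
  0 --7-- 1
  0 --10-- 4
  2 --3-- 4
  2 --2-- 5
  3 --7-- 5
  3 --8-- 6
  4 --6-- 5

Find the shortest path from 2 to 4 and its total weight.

Using Dijkstra's algorithm from vertex 2:
Shortest path: 2 -> 4
Total weight: 3 = 3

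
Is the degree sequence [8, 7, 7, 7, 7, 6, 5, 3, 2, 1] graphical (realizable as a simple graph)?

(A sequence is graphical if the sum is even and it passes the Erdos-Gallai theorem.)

Sum of degrees = 53. Sum is odd, so the sequence is NOT graphical.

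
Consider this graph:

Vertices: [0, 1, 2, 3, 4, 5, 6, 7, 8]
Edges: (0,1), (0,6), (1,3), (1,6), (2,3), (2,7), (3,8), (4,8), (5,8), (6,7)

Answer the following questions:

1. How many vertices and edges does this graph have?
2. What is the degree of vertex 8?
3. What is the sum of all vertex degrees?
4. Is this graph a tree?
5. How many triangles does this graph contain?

Count: 9 vertices, 10 edges.
Vertex 8 has neighbors [3, 4, 5], degree = 3.
Handshaking lemma: 2 * 10 = 20.
A tree on 9 vertices has 8 edges. This graph has 10 edges (2 extra). Not a tree.
Number of triangles = 1.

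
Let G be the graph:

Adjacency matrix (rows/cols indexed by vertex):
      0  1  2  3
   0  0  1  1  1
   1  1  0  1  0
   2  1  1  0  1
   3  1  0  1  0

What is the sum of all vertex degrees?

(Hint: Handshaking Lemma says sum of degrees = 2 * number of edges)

Count edges: 5 edges.
By Handshaking Lemma: sum of degrees = 2 * 5 = 10.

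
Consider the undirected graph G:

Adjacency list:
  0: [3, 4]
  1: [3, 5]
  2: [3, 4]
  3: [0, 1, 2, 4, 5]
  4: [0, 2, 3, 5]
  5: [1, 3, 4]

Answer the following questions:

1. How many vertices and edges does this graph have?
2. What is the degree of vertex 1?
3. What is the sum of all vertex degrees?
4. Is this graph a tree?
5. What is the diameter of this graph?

Count: 6 vertices, 9 edges.
Vertex 1 has neighbors [3, 5], degree = 2.
Handshaking lemma: 2 * 9 = 18.
A tree on 6 vertices has 5 edges. This graph has 9 edges (4 extra). Not a tree.
Diameter (longest shortest path) = 2.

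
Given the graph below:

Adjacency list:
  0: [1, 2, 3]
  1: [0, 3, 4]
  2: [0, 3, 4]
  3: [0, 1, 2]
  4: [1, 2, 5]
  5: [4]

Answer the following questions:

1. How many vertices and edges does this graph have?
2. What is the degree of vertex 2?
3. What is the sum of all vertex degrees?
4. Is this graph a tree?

Count: 6 vertices, 8 edges.
Vertex 2 has neighbors [0, 3, 4], degree = 3.
Handshaking lemma: 2 * 8 = 16.
A tree on 6 vertices has 5 edges. This graph has 8 edges (3 extra). Not a tree.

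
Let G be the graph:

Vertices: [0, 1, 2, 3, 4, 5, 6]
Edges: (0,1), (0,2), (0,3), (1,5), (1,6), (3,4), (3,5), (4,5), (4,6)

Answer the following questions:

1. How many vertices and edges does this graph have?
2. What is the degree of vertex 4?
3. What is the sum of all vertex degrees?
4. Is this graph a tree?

Count: 7 vertices, 9 edges.
Vertex 4 has neighbors [3, 5, 6], degree = 3.
Handshaking lemma: 2 * 9 = 18.
A tree on 7 vertices has 6 edges. This graph has 9 edges (3 extra). Not a tree.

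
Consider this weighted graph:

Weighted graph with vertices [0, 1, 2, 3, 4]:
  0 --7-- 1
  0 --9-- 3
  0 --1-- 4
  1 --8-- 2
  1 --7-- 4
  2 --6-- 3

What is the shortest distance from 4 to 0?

Using Dijkstra's algorithm from vertex 4:
Shortest path: 4 -> 0
Total weight: 1 = 1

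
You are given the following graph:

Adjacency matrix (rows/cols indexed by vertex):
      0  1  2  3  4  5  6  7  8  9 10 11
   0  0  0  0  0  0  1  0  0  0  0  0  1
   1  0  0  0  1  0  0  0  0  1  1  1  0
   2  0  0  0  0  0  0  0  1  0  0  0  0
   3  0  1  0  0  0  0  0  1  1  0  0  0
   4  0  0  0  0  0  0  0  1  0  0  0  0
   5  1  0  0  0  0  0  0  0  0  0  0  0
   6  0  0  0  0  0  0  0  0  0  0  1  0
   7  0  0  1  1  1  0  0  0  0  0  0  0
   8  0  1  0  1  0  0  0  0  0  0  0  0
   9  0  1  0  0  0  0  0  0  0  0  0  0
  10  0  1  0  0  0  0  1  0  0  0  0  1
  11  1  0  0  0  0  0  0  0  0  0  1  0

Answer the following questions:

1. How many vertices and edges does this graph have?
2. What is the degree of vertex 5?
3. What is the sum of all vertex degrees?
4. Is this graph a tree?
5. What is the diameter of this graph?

Count: 12 vertices, 12 edges.
Vertex 5 has neighbors [0], degree = 1.
Handshaking lemma: 2 * 12 = 24.
A tree on 12 vertices has 11 edges. This graph has 12 edges (1 extra). Not a tree.
Diameter (longest shortest path) = 7.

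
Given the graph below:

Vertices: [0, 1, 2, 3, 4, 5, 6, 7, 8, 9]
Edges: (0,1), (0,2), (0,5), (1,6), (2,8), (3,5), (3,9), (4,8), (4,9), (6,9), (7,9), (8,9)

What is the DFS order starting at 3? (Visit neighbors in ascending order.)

DFS from vertex 3 (neighbors processed in ascending order):
Visit order: 3, 5, 0, 1, 6, 9, 4, 8, 2, 7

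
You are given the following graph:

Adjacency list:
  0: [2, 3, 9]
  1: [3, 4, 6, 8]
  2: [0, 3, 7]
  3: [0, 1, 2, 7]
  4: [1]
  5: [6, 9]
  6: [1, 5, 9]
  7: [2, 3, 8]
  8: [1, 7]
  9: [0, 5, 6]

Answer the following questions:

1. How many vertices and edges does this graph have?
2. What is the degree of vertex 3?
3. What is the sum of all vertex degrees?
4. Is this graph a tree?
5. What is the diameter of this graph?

Count: 10 vertices, 14 edges.
Vertex 3 has neighbors [0, 1, 2, 7], degree = 4.
Handshaking lemma: 2 * 14 = 28.
A tree on 10 vertices has 9 edges. This graph has 14 edges (5 extra). Not a tree.
Diameter (longest shortest path) = 4.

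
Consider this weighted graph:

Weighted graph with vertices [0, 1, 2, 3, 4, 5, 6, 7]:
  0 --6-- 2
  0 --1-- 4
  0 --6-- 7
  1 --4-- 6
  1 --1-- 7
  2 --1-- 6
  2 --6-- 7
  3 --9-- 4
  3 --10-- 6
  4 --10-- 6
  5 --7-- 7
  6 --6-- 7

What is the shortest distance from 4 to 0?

Using Dijkstra's algorithm from vertex 4:
Shortest path: 4 -> 0
Total weight: 1 = 1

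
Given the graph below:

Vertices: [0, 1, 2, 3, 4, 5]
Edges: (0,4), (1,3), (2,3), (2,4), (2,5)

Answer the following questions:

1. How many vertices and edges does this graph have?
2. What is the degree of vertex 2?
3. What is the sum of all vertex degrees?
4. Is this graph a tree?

Count: 6 vertices, 5 edges.
Vertex 2 has neighbors [3, 4, 5], degree = 3.
Handshaking lemma: 2 * 5 = 10.
A graph is a tree iff it is connected and has exactly n-1 edges. This graph is connected (all 6 vertices in one component) and has 6-1 = 5 edges. It is a tree.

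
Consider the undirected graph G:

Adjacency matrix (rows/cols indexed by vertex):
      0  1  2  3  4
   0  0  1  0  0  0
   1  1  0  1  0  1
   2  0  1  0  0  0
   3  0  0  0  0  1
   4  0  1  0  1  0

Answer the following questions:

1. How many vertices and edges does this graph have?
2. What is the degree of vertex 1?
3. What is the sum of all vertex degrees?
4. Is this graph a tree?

Count: 5 vertices, 4 edges.
Vertex 1 has neighbors [0, 2, 4], degree = 3.
Handshaking lemma: 2 * 4 = 8.
A graph is a tree iff it is connected and has exactly n-1 edges. This graph is connected (all 5 vertices in one component) and has 5-1 = 4 edges. It is a tree.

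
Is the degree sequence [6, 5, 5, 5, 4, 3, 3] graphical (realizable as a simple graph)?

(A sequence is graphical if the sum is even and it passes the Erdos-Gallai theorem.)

Sum of degrees = 31. Sum is odd, so the sequence is NOT graphical.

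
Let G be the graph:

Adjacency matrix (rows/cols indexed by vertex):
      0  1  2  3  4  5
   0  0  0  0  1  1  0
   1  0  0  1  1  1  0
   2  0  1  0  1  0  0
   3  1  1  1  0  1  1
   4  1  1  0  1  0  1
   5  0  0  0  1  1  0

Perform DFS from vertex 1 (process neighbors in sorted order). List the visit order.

DFS from vertex 1 (neighbors processed in ascending order):
Visit order: 1, 2, 3, 0, 4, 5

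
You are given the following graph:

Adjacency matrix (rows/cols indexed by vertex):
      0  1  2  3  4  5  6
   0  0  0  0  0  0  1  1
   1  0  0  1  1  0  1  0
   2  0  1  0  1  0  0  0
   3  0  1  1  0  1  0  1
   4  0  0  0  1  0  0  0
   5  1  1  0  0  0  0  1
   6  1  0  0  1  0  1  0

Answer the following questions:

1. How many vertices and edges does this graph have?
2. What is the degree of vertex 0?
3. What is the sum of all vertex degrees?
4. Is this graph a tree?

Count: 7 vertices, 9 edges.
Vertex 0 has neighbors [5, 6], degree = 2.
Handshaking lemma: 2 * 9 = 18.
A tree on 7 vertices has 6 edges. This graph has 9 edges (3 extra). Not a tree.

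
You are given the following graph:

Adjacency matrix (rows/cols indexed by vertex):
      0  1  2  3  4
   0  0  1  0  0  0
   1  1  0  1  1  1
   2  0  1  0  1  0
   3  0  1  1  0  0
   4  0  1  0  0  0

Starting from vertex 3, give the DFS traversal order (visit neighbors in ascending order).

DFS from vertex 3 (neighbors processed in ascending order):
Visit order: 3, 1, 0, 2, 4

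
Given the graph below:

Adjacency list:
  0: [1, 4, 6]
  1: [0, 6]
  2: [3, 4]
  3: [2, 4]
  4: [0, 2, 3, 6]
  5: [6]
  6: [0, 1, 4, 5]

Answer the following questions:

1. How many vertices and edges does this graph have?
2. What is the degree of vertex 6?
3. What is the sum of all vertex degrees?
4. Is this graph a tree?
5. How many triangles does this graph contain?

Count: 7 vertices, 9 edges.
Vertex 6 has neighbors [0, 1, 4, 5], degree = 4.
Handshaking lemma: 2 * 9 = 18.
A tree on 7 vertices has 6 edges. This graph has 9 edges (3 extra). Not a tree.
Number of triangles = 3.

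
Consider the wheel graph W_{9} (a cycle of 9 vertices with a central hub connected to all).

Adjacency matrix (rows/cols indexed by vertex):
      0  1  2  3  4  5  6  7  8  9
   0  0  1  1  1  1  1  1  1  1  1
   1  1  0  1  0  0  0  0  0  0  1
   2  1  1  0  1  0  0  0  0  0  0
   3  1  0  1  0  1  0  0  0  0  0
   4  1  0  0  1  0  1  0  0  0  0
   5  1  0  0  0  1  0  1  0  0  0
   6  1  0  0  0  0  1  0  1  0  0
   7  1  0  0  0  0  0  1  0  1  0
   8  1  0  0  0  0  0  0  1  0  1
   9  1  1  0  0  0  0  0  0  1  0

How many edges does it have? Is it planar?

Wheel graph W_{9}: 9 cycle edges + 9 spoke edges = 18 edges.
Total vertices: 10.
The graph is planar.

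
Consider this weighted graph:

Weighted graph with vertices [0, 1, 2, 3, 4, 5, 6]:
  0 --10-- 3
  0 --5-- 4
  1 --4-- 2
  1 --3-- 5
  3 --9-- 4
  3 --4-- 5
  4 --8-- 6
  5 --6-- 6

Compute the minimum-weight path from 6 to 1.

Using Dijkstra's algorithm from vertex 6:
Shortest path: 6 -> 5 -> 1
Total weight: 6 + 3 = 9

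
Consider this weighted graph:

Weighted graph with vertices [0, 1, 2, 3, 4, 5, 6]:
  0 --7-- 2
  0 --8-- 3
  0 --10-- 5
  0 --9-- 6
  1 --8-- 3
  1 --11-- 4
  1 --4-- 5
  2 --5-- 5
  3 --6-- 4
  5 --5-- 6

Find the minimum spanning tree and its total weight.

Applying Kruskal's algorithm (sort edges by weight, add if no cycle):
  Add (1,5) w=4
  Add (2,5) w=5
  Add (5,6) w=5
  Add (3,4) w=6
  Add (0,2) w=7
  Add (0,3) w=8
  Skip (1,3) w=8 (creates cycle)
  Skip (0,6) w=9 (creates cycle)
  Skip (0,5) w=10 (creates cycle)
  Skip (1,4) w=11 (creates cycle)
MST weight = 35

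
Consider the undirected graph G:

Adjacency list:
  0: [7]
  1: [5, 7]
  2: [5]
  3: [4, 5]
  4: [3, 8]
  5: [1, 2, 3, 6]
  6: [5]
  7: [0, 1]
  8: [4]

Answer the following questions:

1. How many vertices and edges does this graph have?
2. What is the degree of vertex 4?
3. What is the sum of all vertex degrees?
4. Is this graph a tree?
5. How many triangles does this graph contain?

Count: 9 vertices, 8 edges.
Vertex 4 has neighbors [3, 8], degree = 2.
Handshaking lemma: 2 * 8 = 16.
A graph is a tree iff it is connected and has exactly n-1 edges. This graph is connected (all 9 vertices in one component) and has 9-1 = 8 edges. It is a tree.
Number of triangles = 0.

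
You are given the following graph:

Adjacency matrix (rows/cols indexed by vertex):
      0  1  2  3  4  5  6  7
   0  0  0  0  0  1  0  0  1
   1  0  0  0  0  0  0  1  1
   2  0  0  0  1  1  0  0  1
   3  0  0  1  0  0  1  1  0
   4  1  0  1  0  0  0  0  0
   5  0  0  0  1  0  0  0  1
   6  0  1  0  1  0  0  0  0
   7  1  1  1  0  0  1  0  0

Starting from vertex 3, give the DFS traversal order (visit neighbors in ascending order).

DFS from vertex 3 (neighbors processed in ascending order):
Visit order: 3, 2, 4, 0, 7, 1, 6, 5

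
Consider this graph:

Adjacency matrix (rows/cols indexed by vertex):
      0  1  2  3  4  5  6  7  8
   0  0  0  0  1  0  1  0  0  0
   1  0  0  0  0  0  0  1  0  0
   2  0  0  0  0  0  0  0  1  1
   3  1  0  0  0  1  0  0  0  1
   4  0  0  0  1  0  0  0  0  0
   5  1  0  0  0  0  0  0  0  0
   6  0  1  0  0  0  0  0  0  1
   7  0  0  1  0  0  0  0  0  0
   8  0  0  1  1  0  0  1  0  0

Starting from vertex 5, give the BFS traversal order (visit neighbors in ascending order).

BFS from vertex 5 (neighbors processed in ascending order):
Visit order: 5, 0, 3, 4, 8, 2, 6, 7, 1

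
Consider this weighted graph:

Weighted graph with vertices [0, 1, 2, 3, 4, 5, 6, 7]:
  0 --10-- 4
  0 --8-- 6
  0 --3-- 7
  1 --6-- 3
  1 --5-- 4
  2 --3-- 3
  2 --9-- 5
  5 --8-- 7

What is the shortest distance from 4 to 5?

Using Dijkstra's algorithm from vertex 4:
Shortest path: 4 -> 0 -> 7 -> 5
Total weight: 10 + 3 + 8 = 21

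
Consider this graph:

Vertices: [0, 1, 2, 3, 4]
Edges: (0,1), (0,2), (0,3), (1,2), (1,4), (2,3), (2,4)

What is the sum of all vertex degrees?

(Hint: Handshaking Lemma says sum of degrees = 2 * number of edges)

Count edges: 7 edges.
By Handshaking Lemma: sum of degrees = 2 * 7 = 14.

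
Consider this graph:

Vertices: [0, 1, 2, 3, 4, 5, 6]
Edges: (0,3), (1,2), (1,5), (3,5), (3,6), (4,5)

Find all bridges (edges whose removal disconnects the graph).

A bridge is an edge whose removal increases the number of connected components.
Bridges found: (0,3), (1,2), (1,5), (3,5), (3,6), (4,5)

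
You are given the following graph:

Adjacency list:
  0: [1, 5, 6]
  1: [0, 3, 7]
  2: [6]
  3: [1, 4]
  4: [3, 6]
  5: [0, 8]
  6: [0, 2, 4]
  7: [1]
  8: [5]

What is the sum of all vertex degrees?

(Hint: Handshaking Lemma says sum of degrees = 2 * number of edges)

Count edges: 9 edges.
By Handshaking Lemma: sum of degrees = 2 * 9 = 18.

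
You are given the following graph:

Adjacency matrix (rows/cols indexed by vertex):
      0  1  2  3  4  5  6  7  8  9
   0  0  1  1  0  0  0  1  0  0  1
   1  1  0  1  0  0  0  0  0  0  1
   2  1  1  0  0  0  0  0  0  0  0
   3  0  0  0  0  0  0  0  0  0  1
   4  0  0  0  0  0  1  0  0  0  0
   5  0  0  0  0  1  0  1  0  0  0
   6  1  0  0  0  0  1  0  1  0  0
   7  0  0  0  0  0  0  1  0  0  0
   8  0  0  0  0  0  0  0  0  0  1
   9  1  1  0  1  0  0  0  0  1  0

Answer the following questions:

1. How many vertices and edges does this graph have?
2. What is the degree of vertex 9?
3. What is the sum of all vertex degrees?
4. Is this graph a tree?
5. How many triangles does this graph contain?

Count: 10 vertices, 11 edges.
Vertex 9 has neighbors [0, 1, 3, 8], degree = 4.
Handshaking lemma: 2 * 11 = 22.
A tree on 10 vertices has 9 edges. This graph has 11 edges (2 extra). Not a tree.
Number of triangles = 2.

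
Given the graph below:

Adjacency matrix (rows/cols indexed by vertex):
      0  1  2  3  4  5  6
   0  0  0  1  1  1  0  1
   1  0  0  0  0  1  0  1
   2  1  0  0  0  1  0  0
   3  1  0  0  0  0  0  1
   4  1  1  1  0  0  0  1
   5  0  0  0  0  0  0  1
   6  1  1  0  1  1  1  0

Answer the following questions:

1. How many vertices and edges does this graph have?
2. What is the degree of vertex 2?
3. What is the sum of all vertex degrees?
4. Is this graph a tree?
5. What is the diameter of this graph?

Count: 7 vertices, 10 edges.
Vertex 2 has neighbors [0, 4], degree = 2.
Handshaking lemma: 2 * 10 = 20.
A tree on 7 vertices has 6 edges. This graph has 10 edges (4 extra). Not a tree.
Diameter (longest shortest path) = 3.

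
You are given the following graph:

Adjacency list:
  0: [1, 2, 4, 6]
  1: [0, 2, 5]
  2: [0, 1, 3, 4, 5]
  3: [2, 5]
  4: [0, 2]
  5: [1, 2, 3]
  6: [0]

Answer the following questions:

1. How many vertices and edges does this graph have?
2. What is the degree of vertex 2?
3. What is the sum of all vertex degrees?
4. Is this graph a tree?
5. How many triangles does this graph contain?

Count: 7 vertices, 10 edges.
Vertex 2 has neighbors [0, 1, 3, 4, 5], degree = 5.
Handshaking lemma: 2 * 10 = 20.
A tree on 7 vertices has 6 edges. This graph has 10 edges (4 extra). Not a tree.
Number of triangles = 4.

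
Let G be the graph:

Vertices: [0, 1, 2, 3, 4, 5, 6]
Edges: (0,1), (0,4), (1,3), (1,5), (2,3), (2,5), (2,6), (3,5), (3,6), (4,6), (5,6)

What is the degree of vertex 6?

Vertex 6 has neighbors [2, 3, 4, 5], so deg(6) = 4.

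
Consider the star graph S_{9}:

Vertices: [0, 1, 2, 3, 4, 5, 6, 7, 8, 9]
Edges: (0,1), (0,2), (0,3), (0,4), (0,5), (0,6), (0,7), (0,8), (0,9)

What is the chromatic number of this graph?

S_{9} has one hub adjacent to 9 leaves; leaves are pairwise non-adjacent.
Color the hub 0 and every leaf 1.
Chromatic number = 2.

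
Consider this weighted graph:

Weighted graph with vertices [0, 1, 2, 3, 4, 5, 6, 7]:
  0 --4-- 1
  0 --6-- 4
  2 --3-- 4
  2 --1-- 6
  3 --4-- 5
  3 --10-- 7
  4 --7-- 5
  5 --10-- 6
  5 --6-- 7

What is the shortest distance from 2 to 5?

Using Dijkstra's algorithm from vertex 2:
Shortest path: 2 -> 4 -> 5
Total weight: 3 + 7 = 10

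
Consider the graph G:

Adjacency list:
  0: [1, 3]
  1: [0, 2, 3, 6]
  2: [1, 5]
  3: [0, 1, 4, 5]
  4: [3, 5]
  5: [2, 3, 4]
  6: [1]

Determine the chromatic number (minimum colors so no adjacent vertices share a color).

The graph has a maximum clique of size 3 (lower bound on chromatic number).
A valid 3-coloring: {0: 2, 1: 0, 2: 1, 3: 1, 4: 2, 5: 0, 6: 1}.
Chromatic number = 3.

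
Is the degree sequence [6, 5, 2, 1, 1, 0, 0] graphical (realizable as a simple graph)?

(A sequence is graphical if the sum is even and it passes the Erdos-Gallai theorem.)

Sum of degrees = 15. Sum is odd, so the sequence is NOT graphical.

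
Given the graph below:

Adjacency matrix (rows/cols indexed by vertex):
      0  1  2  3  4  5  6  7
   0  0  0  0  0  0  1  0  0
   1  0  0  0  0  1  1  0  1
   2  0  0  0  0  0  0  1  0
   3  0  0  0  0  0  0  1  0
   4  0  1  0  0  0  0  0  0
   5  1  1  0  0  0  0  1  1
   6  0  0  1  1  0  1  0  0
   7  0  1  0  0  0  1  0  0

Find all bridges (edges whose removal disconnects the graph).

A bridge is an edge whose removal increases the number of connected components.
Bridges found: (0,5), (1,4), (2,6), (3,6), (5,6)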